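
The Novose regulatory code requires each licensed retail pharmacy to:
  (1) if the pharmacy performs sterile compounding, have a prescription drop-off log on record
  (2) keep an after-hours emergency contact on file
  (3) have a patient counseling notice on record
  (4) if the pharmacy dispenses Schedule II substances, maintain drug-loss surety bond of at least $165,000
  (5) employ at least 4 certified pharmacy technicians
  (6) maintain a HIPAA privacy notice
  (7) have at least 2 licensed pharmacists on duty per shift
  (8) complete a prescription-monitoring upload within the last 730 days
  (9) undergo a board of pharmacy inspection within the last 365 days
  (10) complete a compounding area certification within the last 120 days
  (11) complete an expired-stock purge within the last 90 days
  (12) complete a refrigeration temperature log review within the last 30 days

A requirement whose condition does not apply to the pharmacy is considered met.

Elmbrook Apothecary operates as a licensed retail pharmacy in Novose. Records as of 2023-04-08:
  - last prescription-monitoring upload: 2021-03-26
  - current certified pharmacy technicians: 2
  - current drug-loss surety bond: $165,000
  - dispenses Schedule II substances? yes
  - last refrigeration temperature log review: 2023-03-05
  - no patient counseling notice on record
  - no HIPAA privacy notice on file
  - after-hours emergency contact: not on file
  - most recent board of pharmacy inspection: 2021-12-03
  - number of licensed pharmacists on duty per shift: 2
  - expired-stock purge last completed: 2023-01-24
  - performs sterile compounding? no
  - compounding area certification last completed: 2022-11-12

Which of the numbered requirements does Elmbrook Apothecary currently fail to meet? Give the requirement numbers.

2, 3, 5, 6, 8, 9, 10, 12

1. condition 'performs sterile compounding' does not hold → requirement n/a → met
2. after-hours emergency contact absent → not met
3. patient counseling notice absent → not met
4. condition 'dispenses Schedule II substances' holds; drug-loss surety bond $165,000 ≥ $165,000 → met
5. certified pharmacy technicians 2 < 4 → not met
6. HIPAA privacy notice absent → not met
7. licensed pharmacists on duty per shift 2 ≥ 2 → met
8. prescription-monitoring upload 743 days ago vs limit 730 → not met
9. board of pharmacy inspection 491 days ago vs limit 365 → not met
10. compounding area certification 147 days ago vs limit 120 → not met
11. expired-stock purge 74 days ago vs limit 90 → met
12. refrigeration temperature log review 34 days ago vs limit 30 → not met
Not met: 2, 3, 5, 6, 8, 9, 10, 12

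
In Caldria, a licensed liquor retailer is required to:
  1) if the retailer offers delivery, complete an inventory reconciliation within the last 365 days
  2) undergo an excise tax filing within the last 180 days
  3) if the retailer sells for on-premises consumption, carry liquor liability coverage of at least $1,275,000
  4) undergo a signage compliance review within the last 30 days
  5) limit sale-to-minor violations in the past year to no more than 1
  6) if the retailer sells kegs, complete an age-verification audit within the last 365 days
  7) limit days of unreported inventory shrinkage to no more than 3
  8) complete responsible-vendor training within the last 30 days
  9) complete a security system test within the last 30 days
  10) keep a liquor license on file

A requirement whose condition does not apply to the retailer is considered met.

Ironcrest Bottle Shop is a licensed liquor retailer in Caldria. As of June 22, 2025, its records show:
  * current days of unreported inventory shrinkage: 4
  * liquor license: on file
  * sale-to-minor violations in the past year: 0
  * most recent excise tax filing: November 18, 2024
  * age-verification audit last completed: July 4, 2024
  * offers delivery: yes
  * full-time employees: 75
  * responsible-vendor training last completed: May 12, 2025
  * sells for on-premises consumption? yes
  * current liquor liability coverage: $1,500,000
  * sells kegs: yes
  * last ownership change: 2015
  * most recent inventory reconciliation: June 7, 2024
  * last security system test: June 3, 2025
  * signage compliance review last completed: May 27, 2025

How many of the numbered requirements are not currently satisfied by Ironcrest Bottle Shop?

1. condition 'offers delivery' holds; inventory reconciliation 380 days ago vs limit 365 → not met
2. excise tax filing 216 days ago vs limit 180 → not met
3. condition 'sells for on-premises consumption' holds; liquor liability coverage $1,500,000 ≥ $1,275,000 → met
4. signage compliance review 26 days ago vs limit 30 → met
5. sale-to-minor violations in the past year 0 ≤ 1 → met
6. condition 'sells kegs' holds; age-verification audit 353 days ago vs limit 365 → met
7. days of unreported inventory shrinkage 4 > 3 → not met
8. responsible-vendor training 41 days ago vs limit 30 → not met
9. security system test 19 days ago vs limit 30 → met
10. liquor license present → met
Not met: 4 of 10

4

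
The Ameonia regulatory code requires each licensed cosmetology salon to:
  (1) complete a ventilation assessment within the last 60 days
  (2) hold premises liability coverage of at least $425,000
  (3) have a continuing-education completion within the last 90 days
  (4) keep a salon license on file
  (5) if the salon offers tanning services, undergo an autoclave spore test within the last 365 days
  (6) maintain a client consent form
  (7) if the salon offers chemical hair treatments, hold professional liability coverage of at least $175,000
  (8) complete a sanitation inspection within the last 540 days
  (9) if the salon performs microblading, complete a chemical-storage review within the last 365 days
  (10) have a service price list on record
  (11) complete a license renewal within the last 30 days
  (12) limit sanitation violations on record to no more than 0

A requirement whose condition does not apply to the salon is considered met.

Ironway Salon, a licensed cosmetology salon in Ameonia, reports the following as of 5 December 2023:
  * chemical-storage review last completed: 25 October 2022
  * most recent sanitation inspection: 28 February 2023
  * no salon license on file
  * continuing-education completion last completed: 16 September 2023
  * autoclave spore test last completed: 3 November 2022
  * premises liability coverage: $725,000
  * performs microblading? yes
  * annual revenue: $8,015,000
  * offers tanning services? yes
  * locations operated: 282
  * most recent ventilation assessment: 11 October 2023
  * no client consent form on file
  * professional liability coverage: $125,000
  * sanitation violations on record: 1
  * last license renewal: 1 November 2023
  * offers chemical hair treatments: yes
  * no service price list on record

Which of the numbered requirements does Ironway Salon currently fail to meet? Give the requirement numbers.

4, 5, 6, 7, 9, 10, 11, 12

1. ventilation assessment 55 days ago vs limit 60 → met
2. premises liability coverage $725,000 ≥ $425,000 → met
3. continuing-education completion 80 days ago vs limit 90 → met
4. salon license absent → not met
5. condition 'offers tanning services' holds; autoclave spore test 397 days ago vs limit 365 → not met
6. client consent form absent → not met
7. condition 'offers chemical hair treatments' holds; professional liability coverage $125,000 < $175,000 → not met
8. sanitation inspection 280 days ago vs limit 540 → met
9. condition 'performs microblading' holds; chemical-storage review 406 days ago vs limit 365 → not met
10. service price list absent → not met
11. license renewal 34 days ago vs limit 30 → not met
12. sanitation violations on record 1 > 0 → not met
Not met: 4, 5, 6, 7, 9, 10, 11, 12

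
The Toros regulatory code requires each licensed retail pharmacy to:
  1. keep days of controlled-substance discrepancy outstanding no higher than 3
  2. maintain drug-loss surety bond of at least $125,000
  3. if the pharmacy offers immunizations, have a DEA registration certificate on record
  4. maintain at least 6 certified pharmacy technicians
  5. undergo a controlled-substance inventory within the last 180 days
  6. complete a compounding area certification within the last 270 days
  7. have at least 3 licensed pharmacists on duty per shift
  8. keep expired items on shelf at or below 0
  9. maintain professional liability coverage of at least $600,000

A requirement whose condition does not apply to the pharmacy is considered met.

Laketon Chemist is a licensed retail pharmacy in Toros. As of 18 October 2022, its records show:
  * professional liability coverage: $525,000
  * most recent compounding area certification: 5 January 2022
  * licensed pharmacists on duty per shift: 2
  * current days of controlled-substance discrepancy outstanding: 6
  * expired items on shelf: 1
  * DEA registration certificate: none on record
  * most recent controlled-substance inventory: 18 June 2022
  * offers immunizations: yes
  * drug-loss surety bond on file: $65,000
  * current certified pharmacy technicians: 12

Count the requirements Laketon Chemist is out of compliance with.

7

1. days of controlled-substance discrepancy outstanding 6 > 3 → not met
2. drug-loss surety bond $65,000 < $125,000 → not met
3. condition 'offers immunizations' holds; DEA registration certificate absent → not met
4. certified pharmacy technicians 12 ≥ 6 → met
5. controlled-substance inventory 122 days ago vs limit 180 → met
6. compounding area certification 286 days ago vs limit 270 → not met
7. licensed pharmacists on duty per shift 2 < 3 → not met
8. expired items on shelf 1 > 0 → not met
9. professional liability coverage $525,000 < $600,000 → not met
Not met: 7 of 9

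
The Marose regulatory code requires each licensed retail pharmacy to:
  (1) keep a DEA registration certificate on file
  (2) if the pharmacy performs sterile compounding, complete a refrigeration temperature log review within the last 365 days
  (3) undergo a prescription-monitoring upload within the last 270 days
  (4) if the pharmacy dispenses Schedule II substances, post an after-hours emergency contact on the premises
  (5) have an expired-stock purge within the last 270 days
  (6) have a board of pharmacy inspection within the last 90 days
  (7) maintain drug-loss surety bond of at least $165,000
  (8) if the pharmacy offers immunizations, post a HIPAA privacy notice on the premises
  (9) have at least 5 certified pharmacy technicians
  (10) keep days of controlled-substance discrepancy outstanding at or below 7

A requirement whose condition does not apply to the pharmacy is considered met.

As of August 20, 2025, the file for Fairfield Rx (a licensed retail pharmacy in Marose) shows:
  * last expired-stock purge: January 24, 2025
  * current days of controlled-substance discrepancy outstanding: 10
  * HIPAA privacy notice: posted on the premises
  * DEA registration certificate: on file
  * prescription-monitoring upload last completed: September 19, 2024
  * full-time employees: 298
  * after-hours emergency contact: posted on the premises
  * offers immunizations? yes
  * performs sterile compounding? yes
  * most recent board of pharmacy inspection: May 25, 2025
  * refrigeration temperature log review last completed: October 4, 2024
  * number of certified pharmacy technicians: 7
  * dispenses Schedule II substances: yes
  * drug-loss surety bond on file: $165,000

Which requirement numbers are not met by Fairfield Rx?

3, 10

1. DEA registration certificate present → met
2. condition 'performs sterile compounding' holds; refrigeration temperature log review 320 days ago vs limit 365 → met
3. prescription-monitoring upload 335 days ago vs limit 270 → not met
4. condition 'dispenses Schedule II substances' holds; after-hours emergency contact present → met
5. expired-stock purge 208 days ago vs limit 270 → met
6. board of pharmacy inspection 87 days ago vs limit 90 → met
7. drug-loss surety bond $165,000 ≥ $165,000 → met
8. condition 'offers immunizations' holds; HIPAA privacy notice present → met
9. certified pharmacy technicians 7 ≥ 5 → met
10. days of controlled-substance discrepancy outstanding 10 > 7 → not met
Not met: 3, 10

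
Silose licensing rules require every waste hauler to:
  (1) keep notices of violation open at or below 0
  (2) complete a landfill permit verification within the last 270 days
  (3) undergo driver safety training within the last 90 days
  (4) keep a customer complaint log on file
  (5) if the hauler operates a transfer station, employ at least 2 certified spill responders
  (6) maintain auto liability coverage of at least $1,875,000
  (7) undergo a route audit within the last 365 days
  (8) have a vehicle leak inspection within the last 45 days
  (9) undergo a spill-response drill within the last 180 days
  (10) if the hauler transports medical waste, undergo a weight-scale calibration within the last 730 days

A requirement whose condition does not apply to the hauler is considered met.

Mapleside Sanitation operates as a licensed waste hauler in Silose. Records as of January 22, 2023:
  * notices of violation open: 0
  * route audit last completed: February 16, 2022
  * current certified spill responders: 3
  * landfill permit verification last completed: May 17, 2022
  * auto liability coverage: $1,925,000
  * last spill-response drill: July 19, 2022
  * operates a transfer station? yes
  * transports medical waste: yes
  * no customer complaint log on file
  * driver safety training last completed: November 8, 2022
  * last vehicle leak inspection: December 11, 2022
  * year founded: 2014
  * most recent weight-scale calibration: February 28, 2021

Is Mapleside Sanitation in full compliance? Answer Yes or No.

1. notices of violation open 0 ≤ 0 → met
2. landfill permit verification 250 days ago vs limit 270 → met
3. driver safety training 75 days ago vs limit 90 → met
4. customer complaint log absent → not met
5. condition 'operates a transfer station' holds; certified spill responders 3 ≥ 2 → met
6. auto liability coverage $1,925,000 ≥ $1,875,000 → met
7. route audit 340 days ago vs limit 365 → met
8. vehicle leak inspection 42 days ago vs limit 45 → met
9. spill-response drill 187 days ago vs limit 180 → not met
10. condition 'transports medical waste' holds; weight-scale calibration 693 days ago vs limit 730 → met
Not met: 4, 9

No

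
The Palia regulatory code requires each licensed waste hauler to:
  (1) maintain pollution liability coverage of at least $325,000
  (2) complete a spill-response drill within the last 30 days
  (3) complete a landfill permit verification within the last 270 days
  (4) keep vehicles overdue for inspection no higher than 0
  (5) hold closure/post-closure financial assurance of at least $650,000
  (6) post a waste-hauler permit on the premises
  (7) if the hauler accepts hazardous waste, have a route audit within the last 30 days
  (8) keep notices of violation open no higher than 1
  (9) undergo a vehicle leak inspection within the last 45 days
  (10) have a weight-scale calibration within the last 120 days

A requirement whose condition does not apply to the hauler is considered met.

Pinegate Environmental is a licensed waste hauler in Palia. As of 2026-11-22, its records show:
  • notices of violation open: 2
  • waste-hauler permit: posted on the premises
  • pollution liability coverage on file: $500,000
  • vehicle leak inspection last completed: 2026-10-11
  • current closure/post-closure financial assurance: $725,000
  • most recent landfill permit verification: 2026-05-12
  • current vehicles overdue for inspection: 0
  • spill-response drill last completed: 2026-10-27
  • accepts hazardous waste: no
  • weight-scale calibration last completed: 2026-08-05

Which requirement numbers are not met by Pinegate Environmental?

1. pollution liability coverage $500,000 ≥ $325,000 → met
2. spill-response drill 26 days ago vs limit 30 → met
3. landfill permit verification 194 days ago vs limit 270 → met
4. vehicles overdue for inspection 0 ≤ 0 → met
5. closure/post-closure financial assurance $725,000 ≥ $650,000 → met
6. waste-hauler permit present → met
7. condition 'accepts hazardous waste' does not hold → requirement n/a → met
8. notices of violation open 2 > 1 → not met
9. vehicle leak inspection 42 days ago vs limit 45 → met
10. weight-scale calibration 109 days ago vs limit 120 → met
Not met: 8

8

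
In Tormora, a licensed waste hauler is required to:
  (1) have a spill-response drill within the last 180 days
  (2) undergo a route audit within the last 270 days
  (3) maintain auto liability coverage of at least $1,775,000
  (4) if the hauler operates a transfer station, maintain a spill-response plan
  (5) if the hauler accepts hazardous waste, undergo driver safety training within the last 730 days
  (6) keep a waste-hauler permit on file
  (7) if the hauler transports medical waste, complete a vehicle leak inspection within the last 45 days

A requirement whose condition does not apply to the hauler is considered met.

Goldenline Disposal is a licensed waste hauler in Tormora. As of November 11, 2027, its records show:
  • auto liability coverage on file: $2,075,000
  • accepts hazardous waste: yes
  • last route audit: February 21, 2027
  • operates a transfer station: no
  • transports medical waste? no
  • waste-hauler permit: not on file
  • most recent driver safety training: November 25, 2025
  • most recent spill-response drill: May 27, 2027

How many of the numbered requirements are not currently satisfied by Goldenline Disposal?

1

1. spill-response drill 168 days ago vs limit 180 → met
2. route audit 263 days ago vs limit 270 → met
3. auto liability coverage $2,075,000 ≥ $1,775,000 → met
4. condition 'operates a transfer station' does not hold → requirement n/a → met
5. condition 'accepts hazardous waste' holds; driver safety training 716 days ago vs limit 730 → met
6. waste-hauler permit absent → not met
7. condition 'transports medical waste' does not hold → requirement n/a → met
Not met: 1 of 7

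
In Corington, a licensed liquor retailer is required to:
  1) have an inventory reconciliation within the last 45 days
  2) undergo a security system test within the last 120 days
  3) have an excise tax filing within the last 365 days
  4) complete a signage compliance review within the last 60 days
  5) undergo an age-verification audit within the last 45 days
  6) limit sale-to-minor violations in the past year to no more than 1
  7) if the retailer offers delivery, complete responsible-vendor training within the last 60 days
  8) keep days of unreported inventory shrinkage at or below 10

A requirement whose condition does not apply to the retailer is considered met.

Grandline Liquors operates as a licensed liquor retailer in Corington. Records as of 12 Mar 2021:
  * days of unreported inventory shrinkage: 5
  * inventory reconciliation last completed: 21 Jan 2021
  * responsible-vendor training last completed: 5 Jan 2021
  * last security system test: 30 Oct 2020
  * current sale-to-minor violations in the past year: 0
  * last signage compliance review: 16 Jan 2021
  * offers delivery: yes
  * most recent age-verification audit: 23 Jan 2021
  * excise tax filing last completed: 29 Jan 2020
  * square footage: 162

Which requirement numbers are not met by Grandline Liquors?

1. inventory reconciliation 50 days ago vs limit 45 → not met
2. security system test 133 days ago vs limit 120 → not met
3. excise tax filing 408 days ago vs limit 365 → not met
4. signage compliance review 55 days ago vs limit 60 → met
5. age-verification audit 48 days ago vs limit 45 → not met
6. sale-to-minor violations in the past year 0 ≤ 1 → met
7. condition 'offers delivery' holds; responsible-vendor training 66 days ago vs limit 60 → not met
8. days of unreported inventory shrinkage 5 ≤ 10 → met
Not met: 1, 2, 3, 5, 7

1, 2, 3, 5, 7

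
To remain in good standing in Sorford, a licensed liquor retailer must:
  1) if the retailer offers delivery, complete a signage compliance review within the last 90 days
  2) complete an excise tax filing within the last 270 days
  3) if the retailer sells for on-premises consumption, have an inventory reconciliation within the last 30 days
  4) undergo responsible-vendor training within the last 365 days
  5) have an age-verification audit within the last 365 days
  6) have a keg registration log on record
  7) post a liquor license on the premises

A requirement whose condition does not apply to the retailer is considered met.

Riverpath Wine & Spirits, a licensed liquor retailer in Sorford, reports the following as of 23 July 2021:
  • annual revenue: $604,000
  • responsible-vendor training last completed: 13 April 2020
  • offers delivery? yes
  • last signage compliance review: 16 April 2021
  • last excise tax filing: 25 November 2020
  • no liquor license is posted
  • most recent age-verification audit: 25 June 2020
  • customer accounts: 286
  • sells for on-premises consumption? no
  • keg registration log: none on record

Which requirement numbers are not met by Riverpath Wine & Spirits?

1, 4, 5, 6, 7

1. condition 'offers delivery' holds; signage compliance review 98 days ago vs limit 90 → not met
2. excise tax filing 240 days ago vs limit 270 → met
3. condition 'sells for on-premises consumption' does not hold → requirement n/a → met
4. responsible-vendor training 466 days ago vs limit 365 → not met
5. age-verification audit 393 days ago vs limit 365 → not met
6. keg registration log absent → not met
7. liquor license absent → not met
Not met: 1, 4, 5, 6, 7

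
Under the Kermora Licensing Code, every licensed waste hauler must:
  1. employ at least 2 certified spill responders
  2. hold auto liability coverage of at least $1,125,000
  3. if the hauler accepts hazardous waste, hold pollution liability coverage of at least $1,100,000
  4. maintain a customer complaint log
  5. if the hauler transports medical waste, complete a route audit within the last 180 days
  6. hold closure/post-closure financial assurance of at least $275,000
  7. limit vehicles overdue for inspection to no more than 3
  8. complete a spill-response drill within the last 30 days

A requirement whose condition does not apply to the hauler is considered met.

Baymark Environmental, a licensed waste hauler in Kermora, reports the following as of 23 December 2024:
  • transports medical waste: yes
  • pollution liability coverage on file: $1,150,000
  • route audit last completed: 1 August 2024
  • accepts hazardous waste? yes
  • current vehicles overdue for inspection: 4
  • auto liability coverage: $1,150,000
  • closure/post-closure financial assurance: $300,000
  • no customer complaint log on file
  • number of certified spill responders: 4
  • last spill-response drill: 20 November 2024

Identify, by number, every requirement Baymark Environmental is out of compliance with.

4, 7, 8

1. certified spill responders 4 ≥ 2 → met
2. auto liability coverage $1,150,000 ≥ $1,125,000 → met
3. condition 'accepts hazardous waste' holds; pollution liability coverage $1,150,000 ≥ $1,100,000 → met
4. customer complaint log absent → not met
5. condition 'transports medical waste' holds; route audit 144 days ago vs limit 180 → met
6. closure/post-closure financial assurance $300,000 ≥ $275,000 → met
7. vehicles overdue for inspection 4 > 3 → not met
8. spill-response drill 33 days ago vs limit 30 → not met
Not met: 4, 7, 8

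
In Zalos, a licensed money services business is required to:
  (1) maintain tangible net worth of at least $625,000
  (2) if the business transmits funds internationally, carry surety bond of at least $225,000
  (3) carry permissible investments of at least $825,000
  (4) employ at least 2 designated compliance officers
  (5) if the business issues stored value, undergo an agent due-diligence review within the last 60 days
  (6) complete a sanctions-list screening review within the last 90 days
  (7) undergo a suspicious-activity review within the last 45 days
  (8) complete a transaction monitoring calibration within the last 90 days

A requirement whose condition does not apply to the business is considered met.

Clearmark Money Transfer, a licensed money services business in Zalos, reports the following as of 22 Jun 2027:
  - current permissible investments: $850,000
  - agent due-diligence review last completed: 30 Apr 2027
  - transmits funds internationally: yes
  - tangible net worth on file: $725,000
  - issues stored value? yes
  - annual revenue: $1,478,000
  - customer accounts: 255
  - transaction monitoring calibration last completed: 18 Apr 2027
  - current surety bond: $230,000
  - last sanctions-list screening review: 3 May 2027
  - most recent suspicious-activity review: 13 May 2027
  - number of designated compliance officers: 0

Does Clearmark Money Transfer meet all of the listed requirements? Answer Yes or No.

No

1. tangible net worth $725,000 ≥ $625,000 → met
2. condition 'transmits funds internationally' holds; surety bond $230,000 ≥ $225,000 → met
3. permissible investments $850,000 ≥ $825,000 → met
4. designated compliance officers 0 < 2 → not met
5. condition 'issues stored value' holds; agent due-diligence review 53 days ago vs limit 60 → met
6. sanctions-list screening review 50 days ago vs limit 90 → met
7. suspicious-activity review 40 days ago vs limit 45 → met
8. transaction monitoring calibration 65 days ago vs limit 90 → met
Not met: 4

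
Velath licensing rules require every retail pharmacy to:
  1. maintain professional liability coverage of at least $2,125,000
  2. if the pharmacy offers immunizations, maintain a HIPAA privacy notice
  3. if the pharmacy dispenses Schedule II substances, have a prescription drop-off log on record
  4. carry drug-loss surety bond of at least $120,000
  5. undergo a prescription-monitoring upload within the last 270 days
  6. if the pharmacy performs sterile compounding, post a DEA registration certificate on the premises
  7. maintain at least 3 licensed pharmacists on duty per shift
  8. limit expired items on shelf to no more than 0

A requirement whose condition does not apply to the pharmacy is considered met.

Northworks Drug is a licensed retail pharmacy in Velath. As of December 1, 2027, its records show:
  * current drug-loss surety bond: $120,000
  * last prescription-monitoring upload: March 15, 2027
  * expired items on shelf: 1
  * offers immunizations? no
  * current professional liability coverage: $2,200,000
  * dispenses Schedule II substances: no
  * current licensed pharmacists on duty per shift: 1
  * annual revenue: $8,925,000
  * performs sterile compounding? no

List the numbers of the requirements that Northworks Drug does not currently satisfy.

7, 8

1. professional liability coverage $2,200,000 ≥ $2,125,000 → met
2. condition 'offers immunizations' does not hold → requirement n/a → met
3. condition 'dispenses Schedule II substances' does not hold → requirement n/a → met
4. drug-loss surety bond $120,000 ≥ $120,000 → met
5. prescription-monitoring upload 261 days ago vs limit 270 → met
6. condition 'performs sterile compounding' does not hold → requirement n/a → met
7. licensed pharmacists on duty per shift 1 < 3 → not met
8. expired items on shelf 1 > 0 → not met
Not met: 7, 8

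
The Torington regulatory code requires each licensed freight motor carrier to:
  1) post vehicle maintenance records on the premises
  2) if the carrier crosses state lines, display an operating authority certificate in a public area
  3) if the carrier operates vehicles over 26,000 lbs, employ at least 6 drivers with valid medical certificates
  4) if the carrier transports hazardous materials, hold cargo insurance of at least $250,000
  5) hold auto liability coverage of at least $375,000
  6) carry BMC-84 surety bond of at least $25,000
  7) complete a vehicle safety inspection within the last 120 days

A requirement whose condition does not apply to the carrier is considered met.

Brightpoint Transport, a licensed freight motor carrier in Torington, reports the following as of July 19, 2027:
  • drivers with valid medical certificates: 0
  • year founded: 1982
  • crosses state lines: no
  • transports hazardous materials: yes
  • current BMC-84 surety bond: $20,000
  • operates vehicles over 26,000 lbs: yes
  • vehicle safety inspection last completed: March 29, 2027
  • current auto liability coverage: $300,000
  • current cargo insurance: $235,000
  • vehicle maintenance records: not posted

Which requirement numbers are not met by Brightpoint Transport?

1, 3, 4, 5, 6

1. vehicle maintenance records absent → not met
2. condition 'crosses state lines' does not hold → requirement n/a → met
3. condition 'operates vehicles over 26,000 lbs' holds; drivers with valid medical certificates 0 < 6 → not met
4. condition 'transports hazardous materials' holds; cargo insurance $235,000 < $250,000 → not met
5. auto liability coverage $300,000 < $375,000 → not met
6. BMC-84 surety bond $20,000 < $25,000 → not met
7. vehicle safety inspection 112 days ago vs limit 120 → met
Not met: 1, 3, 4, 5, 6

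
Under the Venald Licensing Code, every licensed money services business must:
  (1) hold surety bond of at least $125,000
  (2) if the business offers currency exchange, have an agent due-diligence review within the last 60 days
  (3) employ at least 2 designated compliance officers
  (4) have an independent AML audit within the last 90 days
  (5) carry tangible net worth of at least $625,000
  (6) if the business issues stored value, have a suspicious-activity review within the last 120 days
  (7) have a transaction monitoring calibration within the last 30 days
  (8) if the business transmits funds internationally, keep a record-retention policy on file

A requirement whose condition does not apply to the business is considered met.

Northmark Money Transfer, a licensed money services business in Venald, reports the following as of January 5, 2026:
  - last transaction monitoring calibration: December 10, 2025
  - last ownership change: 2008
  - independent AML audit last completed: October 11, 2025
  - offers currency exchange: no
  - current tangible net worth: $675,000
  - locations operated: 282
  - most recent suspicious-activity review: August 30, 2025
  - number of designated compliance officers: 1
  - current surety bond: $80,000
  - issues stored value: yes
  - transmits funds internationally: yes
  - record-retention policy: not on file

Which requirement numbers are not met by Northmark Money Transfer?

1. surety bond $80,000 < $125,000 → not met
2. condition 'offers currency exchange' does not hold → requirement n/a → met
3. designated compliance officers 1 < 2 → not met
4. independent AML audit 86 days ago vs limit 90 → met
5. tangible net worth $675,000 ≥ $625,000 → met
6. condition 'issues stored value' holds; suspicious-activity review 128 days ago vs limit 120 → not met
7. transaction monitoring calibration 26 days ago vs limit 30 → met
8. condition 'transmits funds internationally' holds; record-retention policy absent → not met
Not met: 1, 3, 6, 8

1, 3, 6, 8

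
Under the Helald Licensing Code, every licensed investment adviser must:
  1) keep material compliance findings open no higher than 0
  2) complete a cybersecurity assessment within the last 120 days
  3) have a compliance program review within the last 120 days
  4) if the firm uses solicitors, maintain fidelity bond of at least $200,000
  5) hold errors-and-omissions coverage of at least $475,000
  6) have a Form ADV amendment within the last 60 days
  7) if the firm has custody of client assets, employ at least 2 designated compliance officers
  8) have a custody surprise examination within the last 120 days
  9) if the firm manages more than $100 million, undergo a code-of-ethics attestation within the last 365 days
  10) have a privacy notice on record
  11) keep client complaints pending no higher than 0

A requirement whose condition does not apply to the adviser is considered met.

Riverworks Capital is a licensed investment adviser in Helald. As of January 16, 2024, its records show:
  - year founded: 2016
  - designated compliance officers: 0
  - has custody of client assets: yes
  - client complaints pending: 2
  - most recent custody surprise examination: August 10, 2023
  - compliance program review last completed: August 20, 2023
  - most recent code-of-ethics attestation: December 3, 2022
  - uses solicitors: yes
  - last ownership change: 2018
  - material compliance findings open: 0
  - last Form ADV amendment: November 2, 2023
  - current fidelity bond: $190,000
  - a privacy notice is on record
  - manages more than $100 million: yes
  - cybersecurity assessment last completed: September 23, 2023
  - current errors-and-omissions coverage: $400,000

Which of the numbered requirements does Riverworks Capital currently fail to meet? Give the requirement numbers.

1. material compliance findings open 0 ≤ 0 → met
2. cybersecurity assessment 115 days ago vs limit 120 → met
3. compliance program review 149 days ago vs limit 120 → not met
4. condition 'uses solicitors' holds; fidelity bond $190,000 < $200,000 → not met
5. errors-and-omissions coverage $400,000 < $475,000 → not met
6. Form ADV amendment 75 days ago vs limit 60 → not met
7. condition 'has custody of client assets' holds; designated compliance officers 0 < 2 → not met
8. custody surprise examination 159 days ago vs limit 120 → not met
9. condition 'manages more than $100 million' holds; code-of-ethics attestation 409 days ago vs limit 365 → not met
10. privacy notice present → met
11. client complaints pending 2 > 0 → not met
Not met: 3, 4, 5, 6, 7, 8, 9, 11

3, 4, 5, 6, 7, 8, 9, 11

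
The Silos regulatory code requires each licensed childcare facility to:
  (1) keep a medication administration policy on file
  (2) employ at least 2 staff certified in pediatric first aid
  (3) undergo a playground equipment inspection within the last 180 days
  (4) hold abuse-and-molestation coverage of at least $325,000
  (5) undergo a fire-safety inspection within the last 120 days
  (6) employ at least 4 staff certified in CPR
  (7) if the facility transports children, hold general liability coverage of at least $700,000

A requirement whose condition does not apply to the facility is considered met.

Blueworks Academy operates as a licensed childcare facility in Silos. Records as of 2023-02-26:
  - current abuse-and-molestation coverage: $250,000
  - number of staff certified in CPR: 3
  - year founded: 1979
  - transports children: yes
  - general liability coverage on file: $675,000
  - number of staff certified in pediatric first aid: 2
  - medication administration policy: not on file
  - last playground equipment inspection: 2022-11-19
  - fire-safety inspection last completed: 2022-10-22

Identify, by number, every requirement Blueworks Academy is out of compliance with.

1. medication administration policy absent → not met
2. staff certified in pediatric first aid 2 ≥ 2 → met
3. playground equipment inspection 99 days ago vs limit 180 → met
4. abuse-and-molestation coverage $250,000 < $325,000 → not met
5. fire-safety inspection 127 days ago vs limit 120 → not met
6. staff certified in CPR 3 < 4 → not met
7. condition 'transports children' holds; general liability coverage $675,000 < $700,000 → not met
Not met: 1, 4, 5, 6, 7

1, 4, 5, 6, 7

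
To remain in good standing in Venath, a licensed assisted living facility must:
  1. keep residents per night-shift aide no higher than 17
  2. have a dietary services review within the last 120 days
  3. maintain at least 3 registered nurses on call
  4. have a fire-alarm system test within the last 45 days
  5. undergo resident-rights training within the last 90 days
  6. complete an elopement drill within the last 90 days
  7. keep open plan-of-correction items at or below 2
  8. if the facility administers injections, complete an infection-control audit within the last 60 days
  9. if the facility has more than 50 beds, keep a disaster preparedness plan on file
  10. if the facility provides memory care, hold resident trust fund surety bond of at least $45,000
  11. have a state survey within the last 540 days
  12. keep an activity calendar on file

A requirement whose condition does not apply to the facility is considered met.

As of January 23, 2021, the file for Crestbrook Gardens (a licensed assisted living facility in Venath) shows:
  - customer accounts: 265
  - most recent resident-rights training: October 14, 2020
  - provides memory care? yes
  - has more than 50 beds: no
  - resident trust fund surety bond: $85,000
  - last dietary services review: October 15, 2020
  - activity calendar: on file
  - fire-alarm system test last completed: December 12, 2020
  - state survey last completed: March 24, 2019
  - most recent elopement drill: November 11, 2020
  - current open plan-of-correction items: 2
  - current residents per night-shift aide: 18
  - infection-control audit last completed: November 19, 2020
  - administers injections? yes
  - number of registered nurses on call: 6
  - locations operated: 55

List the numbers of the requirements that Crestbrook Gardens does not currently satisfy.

1. residents per night-shift aide 18 > 17 → not met
2. dietary services review 100 days ago vs limit 120 → met
3. registered nurses on call 6 ≥ 3 → met
4. fire-alarm system test 42 days ago vs limit 45 → met
5. resident-rights training 101 days ago vs limit 90 → not met
6. elopement drill 73 days ago vs limit 90 → met
7. open plan-of-correction items 2 ≤ 2 → met
8. condition 'administers injections' holds; infection-control audit 65 days ago vs limit 60 → not met
9. condition 'has more than 50 beds' does not hold → requirement n/a → met
10. condition 'provides memory care' holds; resident trust fund surety bond $85,000 ≥ $45,000 → met
11. state survey 671 days ago vs limit 540 → not met
12. activity calendar present → met
Not met: 1, 5, 8, 11

1, 5, 8, 11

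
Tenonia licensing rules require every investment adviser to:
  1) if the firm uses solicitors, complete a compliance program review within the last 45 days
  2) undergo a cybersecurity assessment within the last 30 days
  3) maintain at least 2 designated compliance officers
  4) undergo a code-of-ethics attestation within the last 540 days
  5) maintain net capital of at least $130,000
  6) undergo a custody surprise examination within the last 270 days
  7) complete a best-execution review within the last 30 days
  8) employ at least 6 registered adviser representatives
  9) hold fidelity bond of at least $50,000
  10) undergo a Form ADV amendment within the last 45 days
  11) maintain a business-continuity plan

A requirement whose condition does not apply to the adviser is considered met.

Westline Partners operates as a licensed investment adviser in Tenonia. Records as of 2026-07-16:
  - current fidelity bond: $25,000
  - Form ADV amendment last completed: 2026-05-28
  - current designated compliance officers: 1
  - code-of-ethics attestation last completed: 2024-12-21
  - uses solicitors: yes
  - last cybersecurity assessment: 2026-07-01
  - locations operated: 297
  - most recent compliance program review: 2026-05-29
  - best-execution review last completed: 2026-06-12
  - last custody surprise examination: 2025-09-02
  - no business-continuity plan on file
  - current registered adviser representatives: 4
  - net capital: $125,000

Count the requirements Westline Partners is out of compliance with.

1. condition 'uses solicitors' holds; compliance program review 48 days ago vs limit 45 → not met
2. cybersecurity assessment 15 days ago vs limit 30 → met
3. designated compliance officers 1 < 2 → not met
4. code-of-ethics attestation 572 days ago vs limit 540 → not met
5. net capital $125,000 < $130,000 → not met
6. custody surprise examination 317 days ago vs limit 270 → not met
7. best-execution review 34 days ago vs limit 30 → not met
8. registered adviser representatives 4 < 6 → not met
9. fidelity bond $25,000 < $50,000 → not met
10. Form ADV amendment 49 days ago vs limit 45 → not met
11. business-continuity plan absent → not met
Not met: 10 of 11

10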